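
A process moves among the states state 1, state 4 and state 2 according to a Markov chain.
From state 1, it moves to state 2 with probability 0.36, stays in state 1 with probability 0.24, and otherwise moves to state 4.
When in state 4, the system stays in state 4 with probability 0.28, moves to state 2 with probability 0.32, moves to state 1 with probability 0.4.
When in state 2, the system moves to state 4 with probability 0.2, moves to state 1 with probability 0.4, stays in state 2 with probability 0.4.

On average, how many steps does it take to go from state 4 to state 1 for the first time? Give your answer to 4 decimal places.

2.5000

Let t(s) be the expected number of steps to first reach state 1 from state s, with t(state 1) = 0. Conditioning on the first step:
t(state 4) = 1 + 0.28·t(state 4) + 0.32·t(state 2)
t(state 2) = 1 + 0.2·t(state 4) + 0.4·t(state 2)
Solving: t(state 4) = 2.5000, t(state 2) = 2.5000.
Expected steps from state 4 to state 1: 2.5000.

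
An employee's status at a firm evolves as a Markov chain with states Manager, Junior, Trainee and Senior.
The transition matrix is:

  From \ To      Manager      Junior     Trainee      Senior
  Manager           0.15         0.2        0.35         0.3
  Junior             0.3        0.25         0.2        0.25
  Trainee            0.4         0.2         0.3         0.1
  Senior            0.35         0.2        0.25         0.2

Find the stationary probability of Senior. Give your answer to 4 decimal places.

Let the stationary distribution be π with π = πP and π_1 + π_2 + π_3 + π_4 = 1.
π_1 = 0.15·π_1 + 0.3·π_2 + 0.4·π_3 + 0.35·π_4
π_2 = 0.2·π_1 + 0.25·π_2 + 0.2·π_3 + 0.2·π_4
π_3 = 0.35·π_1 + 0.2·π_2 + 0.3·π_3 + 0.25·π_4
Solving with the normalization constraint gives π = (0.2947, 0.2105, 0.2831, 0.2117).
So the stationary probability of Senior is 0.2117.

0.2117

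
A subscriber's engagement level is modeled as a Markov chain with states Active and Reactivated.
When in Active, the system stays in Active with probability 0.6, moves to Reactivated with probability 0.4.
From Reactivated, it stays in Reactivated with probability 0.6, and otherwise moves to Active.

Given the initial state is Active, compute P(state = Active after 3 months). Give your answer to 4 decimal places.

0.5040

Propagate the distribution vector 3 months from Active.
After 0 months: (1.0000, 0.0000)
After 1 month: (0.6000, 0.4000)
After 2 months: (0.5200, 0.4800)
After 3 months: (0.5040, 0.4960)
P(in Active after 3 months) = 0.5040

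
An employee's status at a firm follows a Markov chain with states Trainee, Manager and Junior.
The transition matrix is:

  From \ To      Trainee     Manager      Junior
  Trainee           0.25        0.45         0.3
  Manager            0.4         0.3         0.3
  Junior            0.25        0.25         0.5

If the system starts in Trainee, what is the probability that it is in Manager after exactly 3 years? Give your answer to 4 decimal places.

Propagate the distribution vector 3 years from Trainee.
After 0 years: (1.0000, 0.0000, 0.0000)
After 1 year: (0.2500, 0.4500, 0.3000)
After 2 years: (0.3175, 0.3225, 0.3600)
After 3 years: (0.2984, 0.3296, 0.3720)
P(in Manager after 3 years) = 0.3296

0.3296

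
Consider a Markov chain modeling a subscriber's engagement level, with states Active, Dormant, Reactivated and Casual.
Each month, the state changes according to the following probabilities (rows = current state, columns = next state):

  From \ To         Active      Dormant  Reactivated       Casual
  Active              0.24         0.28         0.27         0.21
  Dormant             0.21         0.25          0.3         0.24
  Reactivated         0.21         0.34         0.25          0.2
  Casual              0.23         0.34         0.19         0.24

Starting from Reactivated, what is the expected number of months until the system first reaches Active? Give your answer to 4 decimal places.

Let t(s) be the expected number of months to first reach Active from state s, with t(Active) = 0. Conditioning on the first month:
t(Dormant) = 1 + 0.25·t(Dormant) + 0.3·t(Reactivated) + 0.24·t(Casual)
t(Reactivated) = 1 + 0.34·t(Dormant) + 0.25·t(Reactivated) + 0.2·t(Casual)
t(Casual) = 1 + 0.34·t(Dormant) + 0.19·t(Reactivated) + 0.24·t(Casual)
Solving: t(Dormant) = 4.6600, t(Reactivated) = 4.6636, t(Casual) = 4.5664.
Expected months from Reactivated to Active: 4.6636.

4.6636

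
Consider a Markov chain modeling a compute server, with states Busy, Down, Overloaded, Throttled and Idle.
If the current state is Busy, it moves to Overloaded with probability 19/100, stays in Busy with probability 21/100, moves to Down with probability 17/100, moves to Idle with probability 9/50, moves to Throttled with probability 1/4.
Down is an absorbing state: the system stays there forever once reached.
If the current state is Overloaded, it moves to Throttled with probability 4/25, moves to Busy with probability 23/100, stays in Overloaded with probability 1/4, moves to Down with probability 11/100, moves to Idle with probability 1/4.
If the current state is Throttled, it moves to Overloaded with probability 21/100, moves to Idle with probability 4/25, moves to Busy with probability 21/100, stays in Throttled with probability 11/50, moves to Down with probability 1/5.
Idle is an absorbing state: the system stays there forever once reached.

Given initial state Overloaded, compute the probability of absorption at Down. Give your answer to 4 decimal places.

0.3928

Let h(s) be the probability of absorption at Down starting from transient state s. Then h(Down) = 1 and h(Idle) = 0. By first-step analysis:
h(Busy) = 0.21·h(Busy) + 0.17·1 + 0.19·h(Overloaded) + 0.25·h(Throttled) + 0.18·0
h(Overloaded) = 0.23·h(Busy) + 0.11·1 + 0.25·h(Overloaded) + 0.16·h(Throttled) + 0.25·0
h(Throttled) = 0.21·h(Busy) + 0.2·1 + 0.21·h(Overloaded) + 0.22·h(Throttled) + 0.16·0
Solving: h(Busy) = 0.4638, h(Overloaded) = 0.3928, h(Throttled) = 0.4870.
Starting from Overloaded, the probability is 0.3928.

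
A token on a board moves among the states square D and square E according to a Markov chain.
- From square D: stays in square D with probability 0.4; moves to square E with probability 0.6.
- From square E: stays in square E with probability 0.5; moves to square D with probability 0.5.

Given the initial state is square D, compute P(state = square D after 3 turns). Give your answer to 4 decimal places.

Propagate the distribution vector 3 turns from square D.
After 0 turns: (1.0000, 0.0000)
After 1 turn: (0.4000, 0.6000)
After 2 turns: (0.4600, 0.5400)
After 3 turns: (0.4540, 0.5460)
P(in square D after 3 turns) = 0.4540

0.4540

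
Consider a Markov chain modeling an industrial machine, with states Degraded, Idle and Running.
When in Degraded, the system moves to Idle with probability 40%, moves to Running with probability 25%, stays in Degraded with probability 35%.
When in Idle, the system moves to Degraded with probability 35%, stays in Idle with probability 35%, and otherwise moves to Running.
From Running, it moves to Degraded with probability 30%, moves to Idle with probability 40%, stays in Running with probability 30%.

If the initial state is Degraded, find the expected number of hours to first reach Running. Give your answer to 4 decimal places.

3.7168

Let t(s) be the expected number of hours to first reach Running from state s, with t(Running) = 0. Conditioning on the first hour:
t(Degraded) = 1 + 0.35·t(Degraded) + 0.4·t(Idle)
t(Idle) = 1 + 0.35·t(Degraded) + 0.35·t(Idle)
Solving: t(Degraded) = 3.7168, t(Idle) = 3.5398.
Expected hours from Degraded to Running: 3.7168.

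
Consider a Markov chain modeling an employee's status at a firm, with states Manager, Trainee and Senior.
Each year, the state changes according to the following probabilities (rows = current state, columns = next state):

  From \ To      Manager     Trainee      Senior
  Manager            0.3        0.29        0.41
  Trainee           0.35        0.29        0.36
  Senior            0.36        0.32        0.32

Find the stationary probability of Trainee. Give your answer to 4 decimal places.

Let the stationary distribution be π with π = πP and π_1 + π_2 + π_3 = 1.
π_1 = 0.3·π_1 + 0.35·π_2 + 0.36·π_3
π_2 = 0.29·π_1 + 0.29·π_2 + 0.32·π_3
Solving with the normalization constraint gives π = (0.3368, 0.3009, 0.3623).
So the stationary probability of Trainee is 0.3009.

0.3009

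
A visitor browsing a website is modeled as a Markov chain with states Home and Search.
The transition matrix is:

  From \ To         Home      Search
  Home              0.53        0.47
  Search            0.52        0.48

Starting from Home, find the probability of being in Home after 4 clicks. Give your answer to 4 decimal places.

Propagate the distribution vector 4 clicks from Home.
After 0 clicks: (1.0000, 0.0000)
After 1 click: (0.5300, 0.4700)
After 2 clicks: (0.5253, 0.4747)
After 3 clicks: (0.5253, 0.4747)
After 4 clicks: (0.5253, 0.4747)
P(in Home after 4 clicks) = 0.5253

0.5253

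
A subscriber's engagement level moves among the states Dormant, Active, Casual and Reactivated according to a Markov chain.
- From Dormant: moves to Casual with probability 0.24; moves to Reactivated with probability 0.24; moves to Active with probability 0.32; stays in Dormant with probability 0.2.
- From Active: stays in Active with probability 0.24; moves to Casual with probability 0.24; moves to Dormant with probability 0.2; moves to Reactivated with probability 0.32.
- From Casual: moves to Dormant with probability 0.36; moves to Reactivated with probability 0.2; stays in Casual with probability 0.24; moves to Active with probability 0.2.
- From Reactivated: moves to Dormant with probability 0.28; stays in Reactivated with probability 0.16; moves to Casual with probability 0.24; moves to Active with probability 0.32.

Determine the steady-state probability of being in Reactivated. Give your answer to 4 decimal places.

Let the stationary distribution be π with π = πP and π_1 + π_2 + π_3 + π_4 = 1.
π_1 = 0.2·π_1 + 0.2·π_2 + 0.36·π_3 + 0.28·π_4
π_2 = 0.32·π_1 + 0.24·π_2 + 0.2·π_3 + 0.32·π_4
π_3 = 0.24·π_1 + 0.24·π_2 + 0.24·π_3 + 0.24·π_4
Solving with the normalization constraint gives π = (0.2571, 0.2696, 0.2400, 0.2333).
So the stationary probability of Reactivated is 0.2333.

0.2333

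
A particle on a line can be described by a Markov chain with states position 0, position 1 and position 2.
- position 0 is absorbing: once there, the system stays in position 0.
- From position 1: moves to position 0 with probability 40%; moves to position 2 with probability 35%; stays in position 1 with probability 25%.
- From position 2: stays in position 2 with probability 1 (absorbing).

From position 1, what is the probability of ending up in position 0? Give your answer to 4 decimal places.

0.5333

Let h(s) be the probability of absorption at position 0 starting from transient state s. Then h(position 0) = 1 and h(position 2) = 0. By first-step analysis:
h(position 1) = 0.4·1 + 0.25·h(position 1) + 0.35·0
Solving: h(position 1) = 0.5333.
Starting from position 1, the probability is 0.5333.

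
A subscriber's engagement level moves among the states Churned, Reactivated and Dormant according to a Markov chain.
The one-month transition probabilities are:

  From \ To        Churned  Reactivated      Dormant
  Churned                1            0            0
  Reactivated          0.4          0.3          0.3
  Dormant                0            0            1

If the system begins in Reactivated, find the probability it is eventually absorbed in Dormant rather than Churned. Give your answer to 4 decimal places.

0.4286

Let h(s) be the probability of absorption at Dormant starting from transient state s. Then h(Dormant) = 1 and h(Churned) = 0. By first-step analysis:
h(Reactivated) = 0.4·0 + 0.3·h(Reactivated) + 0.3·1
Solving: h(Reactivated) = 0.4286.
Starting from Reactivated, the probability is 0.4286.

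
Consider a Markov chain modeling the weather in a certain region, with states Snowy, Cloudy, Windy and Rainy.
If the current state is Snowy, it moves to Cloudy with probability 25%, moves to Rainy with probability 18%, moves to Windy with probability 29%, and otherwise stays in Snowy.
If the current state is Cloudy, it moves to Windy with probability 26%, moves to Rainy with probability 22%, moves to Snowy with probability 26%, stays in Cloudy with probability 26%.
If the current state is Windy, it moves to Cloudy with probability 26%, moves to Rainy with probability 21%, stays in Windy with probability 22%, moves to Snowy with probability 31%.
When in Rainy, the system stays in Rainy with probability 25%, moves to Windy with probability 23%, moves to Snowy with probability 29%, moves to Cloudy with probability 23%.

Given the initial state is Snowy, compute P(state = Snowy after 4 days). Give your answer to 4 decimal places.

Propagate the distribution vector 4 days from Snowy.
After 0 days: (1.0000, 0.0000, 0.0000, 0.0000)
After 1 day: (0.2800, 0.2500, 0.2900, 0.1800)
After 2 days: (0.2855, 0.2518, 0.2514, 0.2113)
After 3 days: (0.2846, 0.2508, 0.2522, 0.2124)
After 4 days: (0.2847, 0.2508, 0.2521, 0.2125)
P(in Snowy after 4 days) = 0.2847

0.2847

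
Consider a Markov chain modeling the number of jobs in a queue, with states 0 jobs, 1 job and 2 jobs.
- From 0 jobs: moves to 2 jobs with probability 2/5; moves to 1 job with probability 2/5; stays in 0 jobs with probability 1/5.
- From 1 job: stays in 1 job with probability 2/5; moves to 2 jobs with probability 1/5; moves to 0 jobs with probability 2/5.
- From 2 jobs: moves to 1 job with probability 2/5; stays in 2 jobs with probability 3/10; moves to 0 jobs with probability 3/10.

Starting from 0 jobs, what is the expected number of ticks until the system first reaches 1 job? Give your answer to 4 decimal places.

2.5000

Let t(s) be the expected number of ticks to first reach 1 job from state s, with t(1 job) = 0. Conditioning on the first tick:
t(0 jobs) = 1 + 0.2·t(0 jobs) + 0.4·t(2 jobs)
t(2 jobs) = 1 + 0.3·t(0 jobs) + 0.3·t(2 jobs)
Solving: t(0 jobs) = 2.5000, t(2 jobs) = 2.5000.
Expected ticks from 0 jobs to 1 job: 2.5000.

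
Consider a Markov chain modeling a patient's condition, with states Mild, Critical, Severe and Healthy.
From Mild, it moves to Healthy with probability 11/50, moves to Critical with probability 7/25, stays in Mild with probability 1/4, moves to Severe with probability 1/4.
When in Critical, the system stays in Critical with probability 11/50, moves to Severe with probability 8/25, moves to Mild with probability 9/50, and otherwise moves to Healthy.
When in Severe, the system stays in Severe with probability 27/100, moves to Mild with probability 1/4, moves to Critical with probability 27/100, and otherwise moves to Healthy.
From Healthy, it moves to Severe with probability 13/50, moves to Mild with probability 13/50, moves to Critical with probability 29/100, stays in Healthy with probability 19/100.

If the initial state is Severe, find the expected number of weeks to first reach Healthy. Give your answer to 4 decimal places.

Let t(s) be the expected number of weeks to first reach Healthy from state s, with t(Healthy) = 0. Conditioning on the first week:
t(Mild) = 1 + 0.25·t(Mild) + 0.28·t(Critical) + 0.25·t(Severe)
t(Critical) = 1 + 0.18·t(Mild) + 0.22·t(Critical) + 0.32·t(Severe)
t(Severe) = 1 + 0.25·t(Mild) + 0.27·t(Critical) + 0.27·t(Severe)
Solving: t(Mild) = 4.2927, t(Critical) = 4.0527, t(Severe) = 4.3389.
Expected weeks from Severe to Healthy: 4.3389.

4.3389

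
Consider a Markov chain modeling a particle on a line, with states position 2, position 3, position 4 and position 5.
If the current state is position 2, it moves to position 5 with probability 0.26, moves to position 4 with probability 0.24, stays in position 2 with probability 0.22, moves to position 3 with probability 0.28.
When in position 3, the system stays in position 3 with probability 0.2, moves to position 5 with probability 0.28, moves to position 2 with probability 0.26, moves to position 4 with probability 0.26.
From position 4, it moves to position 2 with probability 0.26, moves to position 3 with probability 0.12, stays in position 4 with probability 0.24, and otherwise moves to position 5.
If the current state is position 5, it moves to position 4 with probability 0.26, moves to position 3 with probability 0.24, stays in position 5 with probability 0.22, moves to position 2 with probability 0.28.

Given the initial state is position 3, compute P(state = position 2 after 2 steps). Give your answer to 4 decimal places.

Propagate the distribution vector 2 steps from position 3.
After 0 steps: (0.0000, 1.0000, 0.0000, 0.0000)
After 1 step: (0.2600, 0.2000, 0.2600, 0.2800)
After 2 steps: (0.2552, 0.2112, 0.2496, 0.2840)
P(in position 2 after 2 steps) = 0.2552

0.2552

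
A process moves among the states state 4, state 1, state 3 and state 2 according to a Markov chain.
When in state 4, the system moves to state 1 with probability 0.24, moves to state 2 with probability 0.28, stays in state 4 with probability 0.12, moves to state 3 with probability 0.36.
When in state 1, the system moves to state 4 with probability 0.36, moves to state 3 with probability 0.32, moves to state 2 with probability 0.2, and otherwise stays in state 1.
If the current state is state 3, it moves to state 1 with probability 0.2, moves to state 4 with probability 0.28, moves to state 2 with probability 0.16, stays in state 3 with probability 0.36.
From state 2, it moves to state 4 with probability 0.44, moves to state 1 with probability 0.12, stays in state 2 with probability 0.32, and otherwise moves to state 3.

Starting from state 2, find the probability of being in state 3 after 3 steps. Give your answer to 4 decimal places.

Propagate the distribution vector 3 steps from state 2.
After 0 steps: (0.0000, 0.0000, 0.0000, 1.0000)
After 1 step: (0.4400, 0.1200, 0.1200, 0.3200)
After 2 steps: (0.2704, 0.1824, 0.2784, 0.2688)
After 3 steps: (0.2943, 0.1747, 0.2882, 0.2428)
P(in state 3 after 3 steps) = 0.2882

0.2882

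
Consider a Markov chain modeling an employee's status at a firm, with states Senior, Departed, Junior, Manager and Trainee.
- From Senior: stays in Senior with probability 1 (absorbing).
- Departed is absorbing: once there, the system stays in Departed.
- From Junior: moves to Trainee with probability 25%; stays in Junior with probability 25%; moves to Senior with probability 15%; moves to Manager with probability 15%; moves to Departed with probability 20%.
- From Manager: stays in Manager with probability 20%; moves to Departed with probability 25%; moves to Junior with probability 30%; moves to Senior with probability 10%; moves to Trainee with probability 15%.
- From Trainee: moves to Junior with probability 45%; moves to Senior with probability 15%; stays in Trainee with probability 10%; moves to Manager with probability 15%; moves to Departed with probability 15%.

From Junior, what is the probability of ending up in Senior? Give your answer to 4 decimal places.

0.4182

Let h(s) be the probability of absorption at Senior starting from transient state s. Then h(Senior) = 1 and h(Departed) = 0. By first-step analysis:
h(Junior) = 0.15·1 + 0.2·0 + 0.25·h(Junior) + 0.15·h(Manager) + 0.25·h(Trainee)
h(Manager) = 0.1·1 + 0.25·0 + 0.3·h(Junior) + 0.2·h(Manager) + 0.15·h(Trainee)
h(Trainee) = 0.15·1 + 0.15·0 + 0.45·h(Junior) + 0.15·h(Manager) + 0.1·h(Trainee)
Solving: h(Junior) = 0.4182, h(Manager) = 0.3636, h(Trainee) = 0.4364.
Starting from Junior, the probability is 0.4182.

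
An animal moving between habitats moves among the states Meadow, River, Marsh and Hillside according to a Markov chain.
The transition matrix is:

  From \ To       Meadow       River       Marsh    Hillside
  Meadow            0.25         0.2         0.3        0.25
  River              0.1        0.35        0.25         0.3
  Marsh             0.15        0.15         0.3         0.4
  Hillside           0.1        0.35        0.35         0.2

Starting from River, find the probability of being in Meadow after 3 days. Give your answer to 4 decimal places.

0.1340

Propagate the distribution vector 3 days from River.
After 0 days: (0.0000, 1.0000, 0.0000, 0.0000)
After 1 day: (0.1000, 0.3500, 0.2500, 0.3000)
After 2 days: (0.1275, 0.2850, 0.2975, 0.2900)
After 3 days: (0.1340, 0.2714, 0.3003, 0.2944)
P(in Meadow after 3 days) = 0.1340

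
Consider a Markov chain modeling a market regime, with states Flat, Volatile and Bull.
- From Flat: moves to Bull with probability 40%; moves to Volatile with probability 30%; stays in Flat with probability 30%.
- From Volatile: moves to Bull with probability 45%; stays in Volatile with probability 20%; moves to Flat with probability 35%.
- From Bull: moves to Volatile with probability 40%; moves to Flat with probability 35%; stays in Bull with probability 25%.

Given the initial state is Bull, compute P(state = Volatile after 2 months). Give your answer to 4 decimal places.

0.2850

Sum over the intermediate state after 1 month:
P = P(Bull→Flat)·P(Flat→Volatile) + P(Bull→Volatile)·P(Volatile→Volatile) + P(Bull→Bull)·P(Bull→Volatile)
  = 0.35×0.3 + 0.4×0.2 + 0.25×0.4
  = 0.1050 + 0.0800 + 0.1000 = 0.2850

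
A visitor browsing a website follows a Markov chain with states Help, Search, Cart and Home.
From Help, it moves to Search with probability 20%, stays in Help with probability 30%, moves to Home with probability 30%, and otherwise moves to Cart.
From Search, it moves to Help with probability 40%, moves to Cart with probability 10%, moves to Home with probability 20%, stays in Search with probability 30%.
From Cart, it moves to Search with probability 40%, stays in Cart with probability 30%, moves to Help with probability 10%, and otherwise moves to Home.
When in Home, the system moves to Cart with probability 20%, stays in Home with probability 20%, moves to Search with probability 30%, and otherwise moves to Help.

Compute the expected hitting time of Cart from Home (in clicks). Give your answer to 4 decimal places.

Let t(s) be the expected number of clicks to first reach Cart from state s, with t(Cart) = 0. Conditioning on the first click:
t(Help) = 1 + 0.3·t(Help) + 0.2·t(Search) + 0.3·t(Home)
t(Search) = 1 + 0.4·t(Help) + 0.3·t(Search) + 0.2·t(Home)
t(Home) = 1 + 0.3·t(Help) + 0.3·t(Search) + 0.2·t(Home)
Solving: t(Help) = 5.7143, t(Search) = 6.3429, t(Home) = 5.7714.
Expected clicks from Home to Cart: 5.7714.

5.7714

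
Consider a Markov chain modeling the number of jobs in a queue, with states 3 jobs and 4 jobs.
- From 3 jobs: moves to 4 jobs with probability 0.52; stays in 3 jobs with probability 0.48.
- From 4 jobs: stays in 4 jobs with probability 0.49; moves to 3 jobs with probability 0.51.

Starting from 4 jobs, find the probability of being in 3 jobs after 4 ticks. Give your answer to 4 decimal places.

Propagate the distribution vector 4 ticks from 4 jobs.
After 0 ticks: (0.0000, 1.0000)
After 1 tick: (0.5100, 0.4900)
After 2 ticks: (0.4947, 0.5053)
After 3 ticks: (0.4952, 0.5048)
After 4 ticks: (0.4951, 0.5049)
P(in 3 jobs after 4 ticks) = 0.4951

0.4951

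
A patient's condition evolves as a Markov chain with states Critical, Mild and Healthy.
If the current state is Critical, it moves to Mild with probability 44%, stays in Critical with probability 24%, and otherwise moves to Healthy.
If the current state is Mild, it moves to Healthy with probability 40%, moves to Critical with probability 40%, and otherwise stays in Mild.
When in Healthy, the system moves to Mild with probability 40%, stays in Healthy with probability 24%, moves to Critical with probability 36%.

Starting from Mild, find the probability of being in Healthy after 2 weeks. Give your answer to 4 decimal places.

0.3040

Sum over the intermediate state after 1 week:
P = P(Mild→Critical)·P(Critical→Healthy) + P(Mild→Mild)·P(Mild→Healthy) + P(Mild→Healthy)·P(Healthy→Healthy)
  = 0.4×0.32 + 0.2×0.4 + 0.4×0.24
  = 0.1280 + 0.0800 + 0.0960 = 0.3040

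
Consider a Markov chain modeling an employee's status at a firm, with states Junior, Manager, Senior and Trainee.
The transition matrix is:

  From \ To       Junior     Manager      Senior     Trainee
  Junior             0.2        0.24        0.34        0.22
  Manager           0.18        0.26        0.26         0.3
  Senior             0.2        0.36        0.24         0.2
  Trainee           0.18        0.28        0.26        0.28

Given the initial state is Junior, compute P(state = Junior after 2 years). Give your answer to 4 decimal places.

0.1908

Propagate the distribution vector 2 years from Junior.
After 0 years: (1.0000, 0.0000, 0.0000, 0.0000)
After 1 year: (0.2000, 0.2400, 0.3400, 0.2200)
After 2 years: (0.1908, 0.2944, 0.2692, 0.2456)
P(in Junior after 2 years) = 0.1908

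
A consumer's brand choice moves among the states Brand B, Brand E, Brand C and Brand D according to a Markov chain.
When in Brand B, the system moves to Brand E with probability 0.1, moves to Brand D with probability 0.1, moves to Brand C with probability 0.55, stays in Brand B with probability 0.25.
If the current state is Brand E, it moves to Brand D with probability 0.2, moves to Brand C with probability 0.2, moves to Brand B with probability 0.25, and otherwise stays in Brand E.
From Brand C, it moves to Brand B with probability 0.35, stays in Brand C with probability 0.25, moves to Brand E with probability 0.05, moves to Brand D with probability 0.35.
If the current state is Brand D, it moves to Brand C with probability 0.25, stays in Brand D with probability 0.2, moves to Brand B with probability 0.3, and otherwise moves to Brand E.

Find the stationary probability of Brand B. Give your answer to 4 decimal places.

0.2941

Let the stationary distribution be π with π = πP and π_1 + π_2 + π_3 + π_4 = 1.
π_1 = 0.25·π_1 + 0.25·π_2 + 0.35·π_3 + 0.3·π_4
π_2 = 0.1·π_1 + 0.35·π_2 + 0.05·π_3 + 0.25·π_4
π_3 = 0.55·π_1 + 0.2·π_2 + 0.25·π_3 + 0.25·π_4
Solving with the normalization constraint gives π = (0.2941, 0.1553, 0.3304, 0.2202).
So the stationary probability of Brand B is 0.2941.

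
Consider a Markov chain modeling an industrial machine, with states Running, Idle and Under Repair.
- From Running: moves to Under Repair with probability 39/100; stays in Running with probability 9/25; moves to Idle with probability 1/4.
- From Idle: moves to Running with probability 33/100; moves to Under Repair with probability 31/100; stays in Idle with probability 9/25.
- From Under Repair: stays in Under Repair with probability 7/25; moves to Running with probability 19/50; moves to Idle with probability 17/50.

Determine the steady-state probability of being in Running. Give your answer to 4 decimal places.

Let the stationary distribution be π with π = πP and π_1 + π_2 + π_3 = 1.
π_1 = 0.36·π_1 + 0.33·π_2 + 0.38·π_3
π_2 = 0.25·π_1 + 0.36·π_2 + 0.34·π_3
Solving with the normalization constraint gives π = (0.3572, 0.3141, 0.3287).
So the stationary probability of Running is 0.3572.

0.3572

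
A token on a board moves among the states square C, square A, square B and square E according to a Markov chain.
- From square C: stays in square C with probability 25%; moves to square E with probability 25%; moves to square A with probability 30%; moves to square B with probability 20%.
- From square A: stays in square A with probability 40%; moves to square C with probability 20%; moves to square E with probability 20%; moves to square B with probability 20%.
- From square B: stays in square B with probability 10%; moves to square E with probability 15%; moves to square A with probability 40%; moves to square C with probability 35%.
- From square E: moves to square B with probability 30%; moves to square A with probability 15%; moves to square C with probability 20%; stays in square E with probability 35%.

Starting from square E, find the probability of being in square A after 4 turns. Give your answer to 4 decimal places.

Propagate the distribution vector 4 turns from square E.
After 0 turns: (0.0000, 0.0000, 0.0000, 1.0000)
After 1 turn: (0.2000, 0.1500, 0.3000, 0.3500)
After 2 turns: (0.2550, 0.2925, 0.2050, 0.2475)
After 3 turns: (0.2435, 0.3126, 0.2043, 0.2396)
After 4 turns: (0.2428, 0.3157, 0.2035, 0.2379)
P(in square A after 4 turns) = 0.3157

0.3157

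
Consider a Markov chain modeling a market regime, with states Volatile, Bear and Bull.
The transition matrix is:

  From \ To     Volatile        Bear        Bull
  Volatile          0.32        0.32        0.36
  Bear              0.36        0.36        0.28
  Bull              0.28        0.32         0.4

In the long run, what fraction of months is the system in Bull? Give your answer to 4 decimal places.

Let the stationary distribution be π with π = πP and π_1 + π_2 + π_3 = 1.
π_1 = 0.32·π_1 + 0.36·π_2 + 0.28·π_3
π_2 = 0.32·π_1 + 0.36·π_2 + 0.32·π_3
Solving with the normalization constraint gives π = (0.3194, 0.3333, 0.3472).
So the stationary probability of Bull is 0.3472.

0.3472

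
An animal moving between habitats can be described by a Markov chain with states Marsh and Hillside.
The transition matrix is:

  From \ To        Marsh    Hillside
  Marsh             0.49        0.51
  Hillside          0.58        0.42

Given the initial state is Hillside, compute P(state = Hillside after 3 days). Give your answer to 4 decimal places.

Propagate the distribution vector 3 days from Hillside.
After 0 days: (0.0000, 1.0000)
After 1 day: (0.5800, 0.4200)
After 2 days: (0.5278, 0.4722)
After 3 days: (0.5325, 0.4675)
P(in Hillside after 3 days) = 0.4675

0.4675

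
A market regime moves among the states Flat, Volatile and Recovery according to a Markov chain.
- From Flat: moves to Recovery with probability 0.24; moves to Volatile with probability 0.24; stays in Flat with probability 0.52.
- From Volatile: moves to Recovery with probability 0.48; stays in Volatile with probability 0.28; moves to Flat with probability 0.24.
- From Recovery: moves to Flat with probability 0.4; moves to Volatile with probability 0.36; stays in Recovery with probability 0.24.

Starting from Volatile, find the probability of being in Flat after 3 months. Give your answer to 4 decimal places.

Propagate the distribution vector 3 months from Volatile.
After 0 months: (0.0000, 1.0000, 0.0000)
After 1 month: (0.2400, 0.2800, 0.4800)
After 2 months: (0.3840, 0.3088, 0.3072)
After 3 months: (0.3967, 0.2892, 0.3141)
P(in Flat after 3 months) = 0.3967

0.3967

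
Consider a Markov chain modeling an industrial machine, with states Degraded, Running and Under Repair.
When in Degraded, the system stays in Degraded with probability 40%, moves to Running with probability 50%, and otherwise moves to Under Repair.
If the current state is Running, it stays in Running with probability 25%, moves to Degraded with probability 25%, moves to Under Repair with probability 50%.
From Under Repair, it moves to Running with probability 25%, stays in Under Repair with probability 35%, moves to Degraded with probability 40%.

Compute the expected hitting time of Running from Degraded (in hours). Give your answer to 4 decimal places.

2.1429

Let t(s) be the expected number of hours to first reach Running from state s, with t(Running) = 0. Conditioning on the first hour:
t(Degraded) = 1 + 0.4·t(Degraded) + 0.1·t(Under Repair)
t(Under Repair) = 1 + 0.4·t(Degraded) + 0.35·t(Under Repair)
Solving: t(Degraded) = 2.1429, t(Under Repair) = 2.8571.
Expected hours from Degraded to Running: 2.1429.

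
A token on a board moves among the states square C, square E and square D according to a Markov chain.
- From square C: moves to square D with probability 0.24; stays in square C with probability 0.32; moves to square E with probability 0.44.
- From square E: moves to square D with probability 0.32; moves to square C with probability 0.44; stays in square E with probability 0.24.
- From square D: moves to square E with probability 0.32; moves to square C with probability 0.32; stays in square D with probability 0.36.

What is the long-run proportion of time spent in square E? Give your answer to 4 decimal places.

Let the stationary distribution be π with π = πP and π_1 + π_2 + π_3 = 1.
π_1 = 0.32·π_1 + 0.44·π_2 + 0.32·π_3
π_2 = 0.44·π_1 + 0.24·π_2 + 0.32·π_3
Solving with the normalization constraint gives π = (0.3604, 0.3363, 0.3033).
So the stationary probability of square E is 0.3363.

0.3363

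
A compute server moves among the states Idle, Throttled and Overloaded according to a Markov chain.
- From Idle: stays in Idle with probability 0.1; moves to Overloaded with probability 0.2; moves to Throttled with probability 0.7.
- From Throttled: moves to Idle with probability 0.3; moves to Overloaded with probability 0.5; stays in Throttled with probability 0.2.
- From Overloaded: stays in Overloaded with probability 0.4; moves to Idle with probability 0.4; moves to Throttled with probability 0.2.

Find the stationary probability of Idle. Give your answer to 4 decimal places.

Let the stationary distribution be π with π = πP and π_1 + π_2 + π_3 = 1.
π_1 = 0.1·π_1 + 0.3·π_2 + 0.4·π_3
π_2 = 0.7·π_1 + 0.2·π_2 + 0.2·π_3
Solving with the normalization constraint gives π = (0.2815, 0.3407, 0.3778).
So the stationary probability of Idle is 0.2815.

0.2815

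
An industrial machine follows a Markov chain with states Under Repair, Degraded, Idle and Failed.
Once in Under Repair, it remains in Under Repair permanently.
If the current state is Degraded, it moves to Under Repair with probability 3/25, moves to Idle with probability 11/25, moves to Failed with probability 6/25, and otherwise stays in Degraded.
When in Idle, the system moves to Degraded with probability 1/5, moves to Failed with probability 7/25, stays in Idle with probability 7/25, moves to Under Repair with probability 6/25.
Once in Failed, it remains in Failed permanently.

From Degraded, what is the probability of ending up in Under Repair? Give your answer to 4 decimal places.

0.3934

Let h(s) be the probability of absorption at Under Repair starting from transient state s. Then h(Under Repair) = 1 and h(Failed) = 0. By first-step analysis:
h(Degraded) = 0.12·1 + 0.2·h(Degraded) + 0.44·h(Idle) + 0.24·0
h(Idle) = 0.24·1 + 0.2·h(Degraded) + 0.28·h(Idle) + 0.28·0
Solving: h(Degraded) = 0.3934, h(Idle) = 0.4426.
Starting from Degraded, the probability is 0.3934.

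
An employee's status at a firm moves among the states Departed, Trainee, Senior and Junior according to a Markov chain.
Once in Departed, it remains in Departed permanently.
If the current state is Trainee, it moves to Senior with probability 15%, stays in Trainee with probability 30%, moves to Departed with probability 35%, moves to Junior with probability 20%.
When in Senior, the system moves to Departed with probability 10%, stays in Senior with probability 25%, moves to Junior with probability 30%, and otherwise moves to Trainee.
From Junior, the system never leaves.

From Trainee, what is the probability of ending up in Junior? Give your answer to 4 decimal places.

0.4127

Let h(s) be the probability of absorption at Junior starting from transient state s. Then h(Junior) = 1 and h(Departed) = 0. By first-step analysis:
h(Trainee) = 0.35·0 + 0.3·h(Trainee) + 0.15·h(Senior) + 0.2·1
h(Senior) = 0.1·0 + 0.35·h(Trainee) + 0.25·h(Senior) + 0.3·1
Solving: h(Trainee) = 0.4127, h(Senior) = 0.5926.
Starting from Trainee, the probability is 0.4127.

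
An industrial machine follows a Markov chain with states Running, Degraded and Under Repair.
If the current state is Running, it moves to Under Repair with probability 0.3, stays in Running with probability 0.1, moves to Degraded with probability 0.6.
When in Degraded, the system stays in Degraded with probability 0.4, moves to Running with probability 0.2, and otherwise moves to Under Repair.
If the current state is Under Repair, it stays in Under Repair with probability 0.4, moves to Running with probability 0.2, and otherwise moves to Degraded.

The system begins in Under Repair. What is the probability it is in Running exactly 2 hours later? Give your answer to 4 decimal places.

Sum over the intermediate state after 1 hour:
P = P(Under Repair→Running)·P(Running→Running) + P(Under Repair→Degraded)·P(Degraded→Running) + P(Under Repair→Under Repair)·P(Under Repair→Running)
  = 0.2×0.1 + 0.4×0.2 + 0.4×0.2
  = 0.0200 + 0.0800 + 0.0800 = 0.1800

0.1800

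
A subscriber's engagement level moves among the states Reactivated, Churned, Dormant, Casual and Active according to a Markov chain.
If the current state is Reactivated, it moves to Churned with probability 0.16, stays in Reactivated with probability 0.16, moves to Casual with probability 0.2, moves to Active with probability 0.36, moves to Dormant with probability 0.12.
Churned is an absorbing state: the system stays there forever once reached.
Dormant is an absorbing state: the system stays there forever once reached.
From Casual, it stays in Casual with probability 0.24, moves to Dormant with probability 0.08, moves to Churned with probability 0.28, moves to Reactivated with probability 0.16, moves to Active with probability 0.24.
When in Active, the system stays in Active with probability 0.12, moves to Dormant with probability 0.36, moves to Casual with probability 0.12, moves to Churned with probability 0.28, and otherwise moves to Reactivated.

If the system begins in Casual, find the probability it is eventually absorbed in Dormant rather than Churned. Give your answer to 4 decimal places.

Let h(s) be the probability of absorption at Dormant starting from transient state s. Then h(Dormant) = 1 and h(Churned) = 0. By first-step analysis:
h(Reactivated) = 0.16·h(Reactivated) + 0.16·0 + 0.12·1 + 0.2·h(Casual) + 0.36·h(Active)
h(Casual) = 0.16·h(Reactivated) + 0.28·0 + 0.08·1 + 0.24·h(Casual) + 0.24·h(Active)
h(Active) = 0.12·h(Reactivated) + 0.28·0 + 0.36·1 + 0.12·h(Casual) + 0.12·h(Active)
Solving: h(Reactivated) = 0.4529, h(Casual) = 0.3650, h(Active) = 0.5206.
Starting from Casual, the probability is 0.3650.

0.3650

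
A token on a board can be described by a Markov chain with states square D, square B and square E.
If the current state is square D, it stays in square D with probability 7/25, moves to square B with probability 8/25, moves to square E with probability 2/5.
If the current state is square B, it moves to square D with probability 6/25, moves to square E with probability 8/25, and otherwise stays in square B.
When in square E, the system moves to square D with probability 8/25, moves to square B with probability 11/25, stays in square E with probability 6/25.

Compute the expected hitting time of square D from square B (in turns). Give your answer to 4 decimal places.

3.7921

Let t(s) be the expected number of turns to first reach square D from state s, with t(square D) = 0. Conditioning on the first turn:
t(square B) = 1 + 0.44·t(square B) + 0.32·t(square E)
t(square E) = 1 + 0.44·t(square B) + 0.24·t(square E)
Solving: t(square B) = 3.7921, t(square E) = 3.5112.
Expected turns from square B to square D: 3.7921.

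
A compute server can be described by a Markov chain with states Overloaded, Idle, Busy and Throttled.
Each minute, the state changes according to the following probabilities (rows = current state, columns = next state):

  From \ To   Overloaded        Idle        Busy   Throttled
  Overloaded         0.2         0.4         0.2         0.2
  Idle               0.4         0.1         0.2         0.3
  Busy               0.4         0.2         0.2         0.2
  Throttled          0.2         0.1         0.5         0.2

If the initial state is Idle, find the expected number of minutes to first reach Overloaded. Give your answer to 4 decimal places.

2.8535

Let t(s) be the expected number of minutes to first reach Overloaded from state s, with t(Overloaded) = 0. Conditioning on the first minute:
t(Idle) = 1 + 0.1·t(Idle) + 0.2·t(Busy) + 0.3·t(Throttled)
t(Busy) = 1 + 0.2·t(Idle) + 0.2·t(Busy) + 0.2·t(Throttled)
t(Throttled) = 1 + 0.1·t(Idle) + 0.5·t(Busy) + 0.2·t(Throttled)
Solving: t(Idle) = 2.8535, t(Busy) = 2.8030, t(Throttled) = 3.3586.
Expected minutes from Idle to Overloaded: 2.8535.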